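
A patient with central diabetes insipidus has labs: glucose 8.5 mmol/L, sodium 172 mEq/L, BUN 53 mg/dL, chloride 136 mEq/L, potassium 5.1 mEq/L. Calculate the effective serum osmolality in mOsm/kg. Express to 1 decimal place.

352.5 mOsm/kg

Effective osmolality excludes urea (freely permeant across cell membranes):
2·Na + glucose
= 2·172 + 8.5
= 344 + 8.5
= 352.5 mOsm/kg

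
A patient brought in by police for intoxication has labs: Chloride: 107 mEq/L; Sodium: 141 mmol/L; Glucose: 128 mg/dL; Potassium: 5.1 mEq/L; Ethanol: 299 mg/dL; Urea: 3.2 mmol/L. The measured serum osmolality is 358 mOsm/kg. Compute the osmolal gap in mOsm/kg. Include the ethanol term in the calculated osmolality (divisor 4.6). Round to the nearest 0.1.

0.7 mOsm/kg

Calculated osmolality = 2·Na + glucose/18 + urea + ethanol/4.6
= 2·141 + 128/18 + 3.2 + 299/4.6
= 282 + 7.11 + 3.20 + 65
= 357.31 mOsm/kg ≈ 357.3 mOsm/kg
Osmolar gap = measured − calculated = 358 − 357.3 = 0.7 mOsm/kg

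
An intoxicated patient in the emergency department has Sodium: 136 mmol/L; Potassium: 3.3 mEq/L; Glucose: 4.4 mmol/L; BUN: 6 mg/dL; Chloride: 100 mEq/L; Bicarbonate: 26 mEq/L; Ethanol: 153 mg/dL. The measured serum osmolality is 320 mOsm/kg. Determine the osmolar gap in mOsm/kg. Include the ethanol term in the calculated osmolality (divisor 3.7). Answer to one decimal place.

0.1 mOsm/kg

Calculated osmolality = 2·Na + glucose + BUN/2.8 + ethanol/3.7
= 2·136 + 4.4 + 6/2.8 + 153/3.7
= 272 + 4.40 + 2.14 + 41.35
= 319.89 mOsm/kg ≈ 319.9 mOsm/kg
Osmolar gap = measured − calculated = 320 − 319.9 = 0.1 mOsm/kg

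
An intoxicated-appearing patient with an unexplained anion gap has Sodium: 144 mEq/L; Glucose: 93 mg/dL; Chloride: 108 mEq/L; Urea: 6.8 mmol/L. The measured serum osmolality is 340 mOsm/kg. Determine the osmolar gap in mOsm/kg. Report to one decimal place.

Calculated osmolality = 2·Na + glucose/18 + urea
= 2·144 + 93/18 + 6.8
= 288 + 5.17 + 6.80
= 299.97 mOsm/kg ≈ 300.0 mOsm/kg
Osmolar gap = measured − calculated = 340 − 300.0 = 40.0 mOsm/kg

40.0 mOsm/kg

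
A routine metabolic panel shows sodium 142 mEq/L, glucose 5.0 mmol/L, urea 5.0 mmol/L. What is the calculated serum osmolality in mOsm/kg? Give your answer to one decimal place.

Calculated osmolality = 2·Na + glucose + urea
= 2·142 + 5 + 5
= 284 + 5 + 5
= 294 mOsm/kg

294.0 mOsm/kg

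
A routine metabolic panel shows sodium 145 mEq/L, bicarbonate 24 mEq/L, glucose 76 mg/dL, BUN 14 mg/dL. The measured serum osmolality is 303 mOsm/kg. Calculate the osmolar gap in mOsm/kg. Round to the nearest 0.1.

3.8 mOsm/kg

Calculated osmolality = 2·Na + glucose/18 + BUN/2.8
= 2·145 + 76/18 + 14/2.8
= 290 + 4.22 + 5
= 299.22 mOsm/kg ≈ 299.2 mOsm/kg
Osmolar gap = measured − calculated = 303 − 299.2 = 3.8 mOsm/kg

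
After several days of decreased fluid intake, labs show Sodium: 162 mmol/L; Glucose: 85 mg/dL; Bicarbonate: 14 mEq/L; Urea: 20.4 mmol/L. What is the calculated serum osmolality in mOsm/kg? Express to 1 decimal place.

349.1 mOsm/kg

Calculated osmolality = 2·Na + glucose/18 + urea
= 2·162 + 85/18 + 20.4
= 324 + 4.72 + 20.40
= 349.12 mOsm/kg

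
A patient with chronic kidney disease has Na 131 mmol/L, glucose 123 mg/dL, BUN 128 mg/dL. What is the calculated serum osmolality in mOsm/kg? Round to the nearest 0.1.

314.5 mOsm/kg

Calculated osmolality = 2·Na + glucose/18 + BUN/2.8
= 2·131 + 123/18 + 128/2.8
= 262 + 6.83 + 45.71
= 314.54 mOsm/kg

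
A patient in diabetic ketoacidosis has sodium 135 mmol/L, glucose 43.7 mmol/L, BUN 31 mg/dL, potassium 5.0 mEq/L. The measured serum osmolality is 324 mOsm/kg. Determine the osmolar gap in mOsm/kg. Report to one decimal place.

-0.8 mOsm/kg

Calculated osmolality = 2·Na + glucose + BUN/2.8
= 2·135 + 43.7 + 31/2.8
= 270 + 43.70 + 11.07
= 324.77 mOsm/kg ≈ 324.8 mOsm/kg
Osmolar gap = measured − calculated = 324 − 324.8 = -0.8 mOsm/kg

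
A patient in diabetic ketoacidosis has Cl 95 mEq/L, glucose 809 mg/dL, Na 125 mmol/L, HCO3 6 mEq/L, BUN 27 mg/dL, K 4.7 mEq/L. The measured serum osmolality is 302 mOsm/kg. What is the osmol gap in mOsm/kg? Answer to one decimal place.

Calculated osmolality = 2·Na + glucose/18 + BUN/2.8
= 2·125 + 809/18 + 27/2.8
= 250 + 44.94 + 9.64
= 304.58 mOsm/kg ≈ 304.6 mOsm/kg
Osmolar gap = measured − calculated = 302 − 304.6 = -2.6 mOsm/kg

-2.6 mOsm/kg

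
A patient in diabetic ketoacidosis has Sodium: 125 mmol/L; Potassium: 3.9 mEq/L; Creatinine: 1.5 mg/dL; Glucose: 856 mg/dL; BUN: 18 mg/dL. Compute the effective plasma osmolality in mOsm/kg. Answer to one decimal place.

297.6 mOsm/kg

Effective osmolality excludes urea (freely permeant across cell membranes):
2·Na + glucose/18
= 2·125 + 856/18
= 250 + 47.56
= 297.56 mOsm/kg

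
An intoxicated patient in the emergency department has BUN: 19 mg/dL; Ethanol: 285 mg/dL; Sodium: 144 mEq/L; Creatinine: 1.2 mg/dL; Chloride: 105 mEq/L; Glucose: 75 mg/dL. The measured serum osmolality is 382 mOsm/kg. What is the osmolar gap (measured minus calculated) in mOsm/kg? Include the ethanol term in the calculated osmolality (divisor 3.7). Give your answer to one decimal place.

6.0 mOsm/kg

Calculated osmolality = 2·Na + glucose/18 + BUN/2.8 + ethanol/3.7
= 2·144 + 75/18 + 19/2.8 + 285/3.7
= 288 + 4.17 + 6.79 + 77.03
= 375.99 mOsm/kg ≈ 376.0 mOsm/kg
Osmolar gap = measured − calculated = 382 − 376.0 = 6.0 mOsm/kg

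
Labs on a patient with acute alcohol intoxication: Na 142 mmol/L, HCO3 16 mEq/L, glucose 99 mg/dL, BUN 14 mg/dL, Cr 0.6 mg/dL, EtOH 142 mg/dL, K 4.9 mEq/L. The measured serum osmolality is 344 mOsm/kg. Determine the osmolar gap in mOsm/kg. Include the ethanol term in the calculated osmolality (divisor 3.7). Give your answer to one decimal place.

Calculated osmolality = 2·Na + glucose/18 + BUN/2.8 + ethanol/3.7
= 2·142 + 99/18 + 14/2.8 + 142/3.7
= 284 + 5.50 + 5 + 38.38
= 332.88 mOsm/kg ≈ 332.9 mOsm/kg
Osmolar gap = measured − calculated = 344 − 332.9 = 11.1 mOsm/kg

11.1 mOsm/kg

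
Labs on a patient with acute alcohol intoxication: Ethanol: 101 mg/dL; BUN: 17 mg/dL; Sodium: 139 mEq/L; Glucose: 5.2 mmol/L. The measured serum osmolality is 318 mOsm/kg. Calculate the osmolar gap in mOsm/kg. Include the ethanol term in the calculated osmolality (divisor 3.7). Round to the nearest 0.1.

Calculated osmolality = 2·Na + glucose + BUN/2.8 + ethanol/3.7
= 2·139 + 5.2 + 17/2.8 + 101/3.7
= 278 + 5.20 + 6.07 + 27.30
= 316.57 mOsm/kg ≈ 316.6 mOsm/kg
Osmolar gap = measured − calculated = 318 − 316.6 = 1.4 mOsm/kg

1.4 mOsm/kg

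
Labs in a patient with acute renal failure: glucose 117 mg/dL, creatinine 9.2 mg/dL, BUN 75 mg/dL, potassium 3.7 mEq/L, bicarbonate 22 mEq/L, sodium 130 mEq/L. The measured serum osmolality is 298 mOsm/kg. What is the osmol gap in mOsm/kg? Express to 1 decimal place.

4.7 mOsm/kg

Calculated osmolality = 2·Na + glucose/18 + BUN/2.8
= 2·130 + 117/18 + 75/2.8
= 260 + 6.50 + 26.79
= 293.29 mOsm/kg ≈ 293.3 mOsm/kg
Osmolar gap = measured − calculated = 298 − 293.3 = 4.7 mOsm/kg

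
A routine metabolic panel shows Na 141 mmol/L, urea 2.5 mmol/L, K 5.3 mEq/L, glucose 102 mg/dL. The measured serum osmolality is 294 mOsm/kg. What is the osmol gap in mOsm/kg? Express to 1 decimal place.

Calculated osmolality = 2·Na + glucose/18 + urea
= 2·141 + 102/18 + 2.5
= 282 + 5.67 + 2.50
= 290.17 mOsm/kg ≈ 290.2 mOsm/kg
Osmolar gap = measured − calculated = 294 − 290.2 = 3.8 mOsm/kg

3.8 mOsm/kg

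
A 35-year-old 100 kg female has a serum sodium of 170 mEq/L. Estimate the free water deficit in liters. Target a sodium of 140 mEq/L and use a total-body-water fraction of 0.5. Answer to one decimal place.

10.7 L

TBW = 0.5 · 100 = 50 L
Free water deficit = TBW · (Na/140 − 1)
= 50 · (170/140 − 1)
= 50 · 0.2143
= 10.71 L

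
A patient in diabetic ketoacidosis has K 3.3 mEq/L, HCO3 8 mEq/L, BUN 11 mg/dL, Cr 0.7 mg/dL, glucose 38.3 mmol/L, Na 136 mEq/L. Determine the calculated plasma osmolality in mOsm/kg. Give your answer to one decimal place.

Calculated osmolality = 2·Na + glucose + BUN/2.8
= 2·136 + 38.3 + 11/2.8
= 272 + 38.30 + 3.93
= 314.23 mOsm/kg

314.2 mOsm/kg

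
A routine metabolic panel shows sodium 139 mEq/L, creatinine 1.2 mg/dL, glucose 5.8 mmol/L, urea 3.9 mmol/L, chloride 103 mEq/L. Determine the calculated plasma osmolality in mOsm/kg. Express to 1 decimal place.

Calculated osmolality = 2·Na + glucose + urea
= 2·139 + 5.8 + 3.9
= 278 + 5.80 + 3.90
= 287.7 mOsm/kg

287.7 mOsm/kg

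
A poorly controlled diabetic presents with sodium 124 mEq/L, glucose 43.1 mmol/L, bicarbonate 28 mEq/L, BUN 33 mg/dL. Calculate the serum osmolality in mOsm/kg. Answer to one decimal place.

Calculated osmolality = 2·Na + glucose + BUN/2.8
= 2·124 + 43.1 + 33/2.8
= 248 + 43.10 + 11.79
= 302.89 mOsm/kg

302.9 mOsm/kg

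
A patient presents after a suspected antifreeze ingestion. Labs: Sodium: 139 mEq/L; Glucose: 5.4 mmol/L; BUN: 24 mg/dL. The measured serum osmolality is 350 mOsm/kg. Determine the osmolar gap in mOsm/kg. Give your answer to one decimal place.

58.0 mOsm/kg

Calculated osmolality = 2·Na + glucose + BUN/2.8
= 2·139 + 5.4 + 24/2.8
= 278 + 5.40 + 8.57
= 291.97 mOsm/kg ≈ 292.0 mOsm/kg
Osmolar gap = measured − calculated = 350 − 292.0 = 58.0 mOsm/kg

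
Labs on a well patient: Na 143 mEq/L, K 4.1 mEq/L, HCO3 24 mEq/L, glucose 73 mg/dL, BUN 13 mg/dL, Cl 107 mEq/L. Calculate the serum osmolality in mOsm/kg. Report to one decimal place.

Calculated osmolality = 2·Na + glucose/18 + BUN/2.8
= 2·143 + 73/18 + 13/2.8
= 286 + 4.06 + 4.64
= 294.7 mOsm/kg

294.7 mOsm/kg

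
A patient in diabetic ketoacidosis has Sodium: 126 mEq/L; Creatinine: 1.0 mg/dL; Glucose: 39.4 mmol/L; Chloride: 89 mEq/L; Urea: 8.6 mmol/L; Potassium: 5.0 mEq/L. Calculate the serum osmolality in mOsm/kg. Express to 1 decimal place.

Calculated osmolality = 2·Na + glucose + urea
= 2·126 + 39.4 + 8.6
= 252 + 39.40 + 8.60
= 300 mOsm/kg

300.0 mOsm/kg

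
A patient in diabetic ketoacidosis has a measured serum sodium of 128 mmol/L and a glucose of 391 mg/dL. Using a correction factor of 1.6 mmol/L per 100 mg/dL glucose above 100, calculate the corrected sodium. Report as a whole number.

Corrected Na = measured Na + 1.6 · (glucose − 100)/100
= 128 + 1.6 · (391 − 100)/100
= 128 + 4.7
= 132.7 mmol/L

133 mmol/L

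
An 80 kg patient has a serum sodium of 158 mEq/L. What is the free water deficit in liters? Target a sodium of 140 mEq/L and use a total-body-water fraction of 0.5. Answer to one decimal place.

5.1 L

TBW = 0.5 · 80 = 40 L
Free water deficit = TBW · (Na/140 − 1)
= 40 · (158/140 − 1)
= 40 · 0.1286
= 5.14 L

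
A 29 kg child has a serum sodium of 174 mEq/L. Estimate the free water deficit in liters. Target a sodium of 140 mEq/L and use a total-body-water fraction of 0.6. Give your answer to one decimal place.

TBW = 0.6 · 29 = 17.4 L
Free water deficit = TBW · (Na/140 − 1)
= 17.4 · (174/140 − 1)
= 17.4 · 0.2429
= 4.23 L

4.2 L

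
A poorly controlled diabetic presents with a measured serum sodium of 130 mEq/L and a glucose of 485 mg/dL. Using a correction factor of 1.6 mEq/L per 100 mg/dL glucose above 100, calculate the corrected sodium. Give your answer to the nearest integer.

136 mEq/L

Corrected Na = measured Na + 1.6 · (glucose − 100)/100
= 130 + 1.6 · (485 − 100)/100
= 130 + 6.2
= 136.2 mEq/L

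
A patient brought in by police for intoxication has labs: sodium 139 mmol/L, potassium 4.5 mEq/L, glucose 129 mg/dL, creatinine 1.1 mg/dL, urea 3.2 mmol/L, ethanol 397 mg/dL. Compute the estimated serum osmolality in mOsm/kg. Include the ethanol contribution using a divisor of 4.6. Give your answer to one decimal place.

374.7 mOsm/kg

Calculated osmolality = 2·Na + glucose/18 + urea + ethanol/4.6
= 2·139 + 129/18 + 3.2 + 397/4.6
= 278 + 7.17 + 3.20 + 86.30
= 374.67 mOsm/kg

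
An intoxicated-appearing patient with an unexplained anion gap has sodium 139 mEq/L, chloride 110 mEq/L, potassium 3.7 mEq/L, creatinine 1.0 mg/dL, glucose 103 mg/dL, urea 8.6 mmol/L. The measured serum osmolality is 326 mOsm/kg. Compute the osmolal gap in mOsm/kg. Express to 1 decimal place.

Calculated osmolality = 2·Na + glucose/18 + urea
= 2·139 + 103/18 + 8.6
= 278 + 5.72 + 8.60
= 292.32 mOsm/kg ≈ 292.3 mOsm/kg
Osmolar gap = measured − calculated = 326 − 292.3 = 33.7 mOsm/kg

33.7 mOsm/kg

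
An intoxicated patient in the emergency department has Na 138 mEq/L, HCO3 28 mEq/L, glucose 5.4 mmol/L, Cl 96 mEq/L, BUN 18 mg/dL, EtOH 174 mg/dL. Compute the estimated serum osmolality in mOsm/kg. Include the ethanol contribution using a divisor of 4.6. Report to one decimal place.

Calculated osmolality = 2·Na + glucose + BUN/2.8 + ethanol/4.6
= 2·138 + 5.4 + 18/2.8 + 174/4.6
= 276 + 5.40 + 6.43 + 37.83
= 325.66 mOsm/kg

325.7 mOsm/kg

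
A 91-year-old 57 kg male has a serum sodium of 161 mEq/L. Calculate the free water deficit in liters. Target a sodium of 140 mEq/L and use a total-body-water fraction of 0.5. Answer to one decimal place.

4.3 L

TBW = 0.5 · 57 = 28.5 L
Free water deficit = TBW · (Na/140 − 1)
= 28.5 · (161/140 − 1)
= 28.5 · 0.15
= 4.27 L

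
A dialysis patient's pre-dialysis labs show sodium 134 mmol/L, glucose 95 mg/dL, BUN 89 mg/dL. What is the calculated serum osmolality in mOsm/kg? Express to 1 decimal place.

Calculated osmolality = 2·Na + glucose/18 + BUN/2.8
= 2·134 + 95/18 + 89/2.8
= 268 + 5.28 + 31.79
= 305.07 mOsm/kg

305.1 mOsm/kg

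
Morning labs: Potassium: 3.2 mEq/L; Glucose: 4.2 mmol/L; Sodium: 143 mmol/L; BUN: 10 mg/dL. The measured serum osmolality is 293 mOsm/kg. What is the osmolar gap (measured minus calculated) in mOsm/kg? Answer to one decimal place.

-0.8 mOsm/kg

Calculated osmolality = 2·Na + glucose + BUN/2.8
= 2·143 + 4.2 + 10/2.8
= 286 + 4.20 + 3.57
= 293.77 mOsm/kg ≈ 293.8 mOsm/kg
Osmolar gap = measured − calculated = 293 − 293.8 = -0.8 mOsm/kg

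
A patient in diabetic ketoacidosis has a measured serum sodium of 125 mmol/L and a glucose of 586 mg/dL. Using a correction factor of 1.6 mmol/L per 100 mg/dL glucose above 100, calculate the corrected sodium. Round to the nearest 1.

Corrected Na = measured Na + 1.6 · (glucose − 100)/100
= 125 + 1.6 · (586 − 100)/100
= 125 + 7.8
= 132.8 mmol/L

133 mmol/L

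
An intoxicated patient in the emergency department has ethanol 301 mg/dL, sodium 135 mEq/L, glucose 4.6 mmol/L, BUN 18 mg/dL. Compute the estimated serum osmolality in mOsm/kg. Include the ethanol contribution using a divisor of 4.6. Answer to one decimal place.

Calculated osmolality = 2·Na + glucose + BUN/2.8 + ethanol/4.6
= 2·135 + 4.6 + 18/2.8 + 301/4.6
= 270 + 4.60 + 6.43 + 65.43
= 346.46 mOsm/kg

346.5 mOsm/kg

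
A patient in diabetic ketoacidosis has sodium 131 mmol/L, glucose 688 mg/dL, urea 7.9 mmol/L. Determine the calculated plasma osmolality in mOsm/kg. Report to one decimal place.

Calculated osmolality = 2·Na + glucose/18 + urea
= 2·131 + 688/18 + 7.9
= 262 + 38.22 + 7.90
= 308.12 mOsm/kg

308.1 mOsm/kg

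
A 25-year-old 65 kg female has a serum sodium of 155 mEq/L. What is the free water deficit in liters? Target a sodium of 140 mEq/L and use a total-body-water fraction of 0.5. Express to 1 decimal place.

TBW = 0.5 · 65 = 32.5 L
Free water deficit = TBW · (Na/140 − 1)
= 32.5 · (155/140 − 1)
= 32.5 · 0.1071
= 3.48 L

3.5 L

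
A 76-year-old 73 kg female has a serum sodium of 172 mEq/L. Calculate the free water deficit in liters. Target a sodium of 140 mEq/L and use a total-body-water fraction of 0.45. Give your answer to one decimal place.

TBW = 0.45 · 73 = 32.85 L
Free water deficit = TBW · (Na/140 − 1)
= 32.85 · (172/140 − 1)
= 32.85 · 0.2286
= 7.51 L

7.5 L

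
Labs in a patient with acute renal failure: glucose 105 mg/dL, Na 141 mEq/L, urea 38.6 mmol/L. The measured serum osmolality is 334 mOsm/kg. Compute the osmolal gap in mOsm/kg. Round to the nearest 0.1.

Calculated osmolality = 2·Na + glucose/18 + urea
= 2·141 + 105/18 + 38.6
= 282 + 5.83 + 38.60
= 326.43 mOsm/kg ≈ 326.4 mOsm/kg
Osmolar gap = measured − calculated = 334 − 326.4 = 7.6 mOsm/kg

7.6 mOsm/kg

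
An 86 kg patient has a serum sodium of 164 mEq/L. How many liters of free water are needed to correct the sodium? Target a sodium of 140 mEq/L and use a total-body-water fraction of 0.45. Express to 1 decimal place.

TBW = 0.45 · 86 = 38.7 L
Free water deficit = TBW · (Na/140 − 1)
= 38.7 · (164/140 − 1)
= 38.7 · 0.1714
= 6.63 L

6.6 L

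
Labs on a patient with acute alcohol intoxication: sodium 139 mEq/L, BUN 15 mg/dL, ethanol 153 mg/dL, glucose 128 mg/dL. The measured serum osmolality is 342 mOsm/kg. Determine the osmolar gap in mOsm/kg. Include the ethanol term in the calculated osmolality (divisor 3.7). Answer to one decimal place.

10.2 mOsm/kg

Calculated osmolality = 2·Na + glucose/18 + BUN/2.8 + ethanol/3.7
= 2·139 + 128/18 + 15/2.8 + 153/3.7
= 278 + 7.11 + 5.36 + 41.35
= 331.82 mOsm/kg ≈ 331.8 mOsm/kg
Osmolar gap = measured − calculated = 342 − 331.8 = 10.2 mOsm/kg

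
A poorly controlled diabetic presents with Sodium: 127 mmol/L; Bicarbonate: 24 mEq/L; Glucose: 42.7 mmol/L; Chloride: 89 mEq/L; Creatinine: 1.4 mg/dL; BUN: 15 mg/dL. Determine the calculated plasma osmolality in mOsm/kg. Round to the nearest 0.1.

Calculated osmolality = 2·Na + glucose + BUN/2.8
= 2·127 + 42.7 + 15/2.8
= 254 + 42.70 + 5.36
= 302.06 mOsm/kg

302.1 mOsm/kg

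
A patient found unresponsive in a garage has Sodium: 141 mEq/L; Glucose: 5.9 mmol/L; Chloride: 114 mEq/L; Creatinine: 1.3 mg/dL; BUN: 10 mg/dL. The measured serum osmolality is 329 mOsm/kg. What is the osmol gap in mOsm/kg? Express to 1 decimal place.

Calculated osmolality = 2·Na + glucose + BUN/2.8
= 2·141 + 5.9 + 10/2.8
= 282 + 5.90 + 3.57
= 291.47 mOsm/kg ≈ 291.5 mOsm/kg
Osmolar gap = measured − calculated = 329 − 291.5 = 37.5 mOsm/kg

37.5 mOsm/kg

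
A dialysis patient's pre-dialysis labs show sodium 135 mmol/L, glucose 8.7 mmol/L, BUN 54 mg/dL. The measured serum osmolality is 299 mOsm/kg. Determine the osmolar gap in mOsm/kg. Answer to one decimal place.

Calculated osmolality = 2·Na + glucose + BUN/2.8
= 2·135 + 8.7 + 54/2.8
= 270 + 8.70 + 19.29
= 297.99 mOsm/kg ≈ 298.0 mOsm/kg
Osmolar gap = measured − calculated = 299 − 298.0 = 1.0 mOsm/kg

1.0 mOsm/kg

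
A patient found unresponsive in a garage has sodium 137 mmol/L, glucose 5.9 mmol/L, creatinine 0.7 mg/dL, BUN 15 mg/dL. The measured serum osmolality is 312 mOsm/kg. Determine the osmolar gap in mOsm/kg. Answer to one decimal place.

Calculated osmolality = 2·Na + glucose + BUN/2.8
= 2·137 + 5.9 + 15/2.8
= 274 + 5.90 + 5.36
= 285.26 mOsm/kg ≈ 285.3 mOsm/kg
Osmolar gap = measured − calculated = 312 − 285.3 = 26.7 mOsm/kg

26.7 mOsm/kg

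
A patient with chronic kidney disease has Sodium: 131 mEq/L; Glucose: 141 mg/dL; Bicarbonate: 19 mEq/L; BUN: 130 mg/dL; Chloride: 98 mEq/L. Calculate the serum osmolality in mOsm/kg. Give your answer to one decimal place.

Calculated osmolality = 2·Na + glucose/18 + BUN/2.8
= 2·131 + 141/18 + 130/2.8
= 262 + 7.83 + 46.43
= 316.26 mOsm/kg

316.3 mOsm/kg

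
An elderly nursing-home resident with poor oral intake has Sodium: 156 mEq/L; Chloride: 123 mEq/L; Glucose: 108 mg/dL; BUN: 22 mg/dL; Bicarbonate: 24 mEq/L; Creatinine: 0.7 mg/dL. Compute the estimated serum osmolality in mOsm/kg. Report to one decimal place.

325.9 mOsm/kg

Calculated osmolality = 2·Na + glucose/18 + BUN/2.8
= 2·156 + 108/18 + 22/2.8
= 312 + 6 + 7.86
= 325.86 mOsm/kg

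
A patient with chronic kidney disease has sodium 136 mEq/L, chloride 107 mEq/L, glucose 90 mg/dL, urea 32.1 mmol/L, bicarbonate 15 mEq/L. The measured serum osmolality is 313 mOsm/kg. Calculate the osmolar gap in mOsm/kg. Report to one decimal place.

3.9 mOsm/kg

Calculated osmolality = 2·Na + glucose/18 + urea
= 2·136 + 90/18 + 32.1
= 272 + 5 + 32.10
= 309.1 mOsm/kg ≈ 309.1 mOsm/kg
Osmolar gap = measured − calculated = 313 − 309.1 = 3.9 mOsm/kg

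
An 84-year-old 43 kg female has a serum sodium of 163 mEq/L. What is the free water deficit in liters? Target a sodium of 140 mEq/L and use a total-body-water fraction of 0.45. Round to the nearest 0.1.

3.2 L

TBW = 0.45 · 43 = 19.35 L
Free water deficit = TBW · (Na/140 − 1)
= 19.35 · (163/140 − 1)
= 19.35 · 0.1643
= 3.18 L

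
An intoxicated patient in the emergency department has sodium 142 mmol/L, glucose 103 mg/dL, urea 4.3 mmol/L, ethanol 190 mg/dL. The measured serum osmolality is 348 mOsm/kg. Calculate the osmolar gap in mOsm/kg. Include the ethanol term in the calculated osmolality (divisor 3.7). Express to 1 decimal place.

Calculated osmolality = 2·Na + glucose/18 + urea + ethanol/3.7
= 2·142 + 103/18 + 4.3 + 190/3.7
= 284 + 5.72 + 4.30 + 51.35
= 345.37 mOsm/kg ≈ 345.4 mOsm/kg
Osmolar gap = measured − calculated = 348 − 345.4 = 2.6 mOsm/kg

2.6 mOsm/kg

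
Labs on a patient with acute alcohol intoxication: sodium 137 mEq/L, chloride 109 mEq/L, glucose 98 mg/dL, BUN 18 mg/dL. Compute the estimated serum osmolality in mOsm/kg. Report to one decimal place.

285.9 mOsm/kg

Calculated osmolality = 2·Na + glucose/18 + BUN/2.8
= 2·137 + 98/18 + 18/2.8
= 274 + 5.44 + 6.43
= 285.87 mOsm/kg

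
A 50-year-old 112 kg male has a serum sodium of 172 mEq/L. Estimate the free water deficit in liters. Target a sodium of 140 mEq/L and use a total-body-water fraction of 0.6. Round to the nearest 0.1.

15.4 L

TBW = 0.6 · 112 = 67.2 L
Free water deficit = TBW · (Na/140 − 1)
= 67.2 · (172/140 − 1)
= 67.2 · 0.2286
= 15.36 L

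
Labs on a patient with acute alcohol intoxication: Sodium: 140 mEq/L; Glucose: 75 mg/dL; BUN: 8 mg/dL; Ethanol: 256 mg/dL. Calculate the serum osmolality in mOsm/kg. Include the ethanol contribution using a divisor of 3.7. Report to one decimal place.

356.2 mOsm/kg

Calculated osmolality = 2·Na + glucose/18 + BUN/2.8 + ethanol/3.7
= 2·140 + 75/18 + 8/2.8 + 256/3.7
= 280 + 4.17 + 2.86 + 69.19
= 356.22 mOsm/kg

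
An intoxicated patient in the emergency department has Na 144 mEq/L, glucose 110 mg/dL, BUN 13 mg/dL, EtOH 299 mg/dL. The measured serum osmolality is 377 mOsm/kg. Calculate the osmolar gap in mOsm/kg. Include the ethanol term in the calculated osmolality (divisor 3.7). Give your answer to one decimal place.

Calculated osmolality = 2·Na + glucose/18 + BUN/2.8 + ethanol/3.7
= 2·144 + 110/18 + 13/2.8 + 299/3.7
= 288 + 6.11 + 4.64 + 80.81
= 379.56 mOsm/kg ≈ 379.6 mOsm/kg
Osmolar gap = measured − calculated = 377 − 379.6 = -2.6 mOsm/kg

-2.6 mOsm/kg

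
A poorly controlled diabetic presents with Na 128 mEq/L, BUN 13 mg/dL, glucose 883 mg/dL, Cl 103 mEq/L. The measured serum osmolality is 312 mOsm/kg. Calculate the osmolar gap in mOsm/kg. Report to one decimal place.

2.3 mOsm/kg

Calculated osmolality = 2·Na + glucose/18 + BUN/2.8
= 2·128 + 883/18 + 13/2.8
= 256 + 49.06 + 4.64
= 309.7 mOsm/kg ≈ 309.7 mOsm/kg
Osmolar gap = measured − calculated = 312 − 309.7 = 2.3 mOsm/kg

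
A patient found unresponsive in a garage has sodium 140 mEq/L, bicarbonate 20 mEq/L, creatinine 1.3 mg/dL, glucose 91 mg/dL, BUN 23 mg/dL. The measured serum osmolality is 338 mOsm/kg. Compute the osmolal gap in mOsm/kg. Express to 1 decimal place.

44.7 mOsm/kg

Calculated osmolality = 2·Na + glucose/18 + BUN/2.8
= 2·140 + 91/18 + 23/2.8
= 280 + 5.06 + 8.21
= 293.27 mOsm/kg ≈ 293.3 mOsm/kg
Osmolar gap = measured − calculated = 338 − 293.3 = 44.7 mOsm/kg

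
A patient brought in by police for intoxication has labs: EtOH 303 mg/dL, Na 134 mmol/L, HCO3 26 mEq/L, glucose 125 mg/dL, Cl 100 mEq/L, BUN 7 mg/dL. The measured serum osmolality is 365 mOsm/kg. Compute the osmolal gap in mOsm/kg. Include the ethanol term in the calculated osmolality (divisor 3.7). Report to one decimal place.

5.7 mOsm/kg

Calculated osmolality = 2·Na + glucose/18 + BUN/2.8 + ethanol/3.7
= 2·134 + 125/18 + 7/2.8 + 303/3.7
= 268 + 6.94 + 2.50 + 81.89
= 359.33 mOsm/kg ≈ 359.3 mOsm/kg
Osmolar gap = measured − calculated = 365 − 359.3 = 5.7 mOsm/kg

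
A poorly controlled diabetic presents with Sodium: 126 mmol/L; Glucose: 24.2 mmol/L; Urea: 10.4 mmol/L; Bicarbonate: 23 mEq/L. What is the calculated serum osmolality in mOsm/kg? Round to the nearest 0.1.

286.6 mOsm/kg

Calculated osmolality = 2·Na + glucose + urea
= 2·126 + 24.2 + 10.4
= 252 + 24.20 + 10.40
= 286.6 mOsm/kg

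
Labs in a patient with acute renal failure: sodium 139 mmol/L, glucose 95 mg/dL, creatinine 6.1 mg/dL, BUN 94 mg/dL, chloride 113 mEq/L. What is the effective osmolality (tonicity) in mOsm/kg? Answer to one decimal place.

283.3 mOsm/kg

Effective osmolality excludes urea (freely permeant across cell membranes):
2·Na + glucose/18
= 2·139 + 95/18
= 278 + 5.28
= 283.28 mOsm/kg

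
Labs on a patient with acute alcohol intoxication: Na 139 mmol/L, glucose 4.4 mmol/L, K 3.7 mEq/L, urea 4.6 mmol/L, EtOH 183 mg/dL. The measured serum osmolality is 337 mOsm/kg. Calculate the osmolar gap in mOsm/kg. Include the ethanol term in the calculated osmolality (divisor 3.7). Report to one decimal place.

0.5 mOsm/kg

Calculated osmolality = 2·Na + glucose + urea + ethanol/3.7
= 2·139 + 4.4 + 4.6 + 183/3.7
= 278 + 4.40 + 4.60 + 49.46
= 336.46 mOsm/kg ≈ 336.5 mOsm/kg
Osmolar gap = measured − calculated = 337 − 336.5 = 0.5 mOsm/kg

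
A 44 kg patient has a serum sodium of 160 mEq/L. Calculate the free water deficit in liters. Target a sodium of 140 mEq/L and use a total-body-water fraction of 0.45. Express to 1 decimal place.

TBW = 0.45 · 44 = 19.8 L
Free water deficit = TBW · (Na/140 − 1)
= 19.8 · (160/140 − 1)
= 19.8 · 0.1429
= 2.83 L

2.8 L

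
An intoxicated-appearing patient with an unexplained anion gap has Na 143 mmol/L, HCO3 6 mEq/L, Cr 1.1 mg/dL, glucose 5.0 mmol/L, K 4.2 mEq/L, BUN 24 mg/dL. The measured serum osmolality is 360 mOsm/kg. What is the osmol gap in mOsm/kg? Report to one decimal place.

Calculated osmolality = 2·Na + glucose + BUN/2.8
= 2·143 + 5 + 24/2.8
= 286 + 5 + 8.57
= 299.57 mOsm/kg ≈ 299.6 mOsm/kg
Osmolar gap = measured − calculated = 360 − 299.6 = 60.4 mOsm/kg

60.4 mOsm/kg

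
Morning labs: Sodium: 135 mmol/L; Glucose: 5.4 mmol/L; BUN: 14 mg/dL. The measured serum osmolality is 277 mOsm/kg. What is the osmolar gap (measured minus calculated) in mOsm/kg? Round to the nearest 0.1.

Calculated osmolality = 2·Na + glucose + BUN/2.8
= 2·135 + 5.4 + 14/2.8
= 270 + 5.40 + 5
= 280.4 mOsm/kg ≈ 280.4 mOsm/kg
Osmolar gap = measured − calculated = 277 − 280.4 = -3.4 mOsm/kg

-3.4 mOsm/kg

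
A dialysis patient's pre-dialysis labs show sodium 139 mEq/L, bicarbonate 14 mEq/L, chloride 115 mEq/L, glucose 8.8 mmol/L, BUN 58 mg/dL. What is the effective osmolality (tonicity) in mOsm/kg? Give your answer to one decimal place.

286.8 mOsm/kg

Effective osmolality excludes urea (freely permeant across cell membranes):
2·Na + glucose
= 2·139 + 8.8
= 278 + 8.8
= 286.8 mOsm/kg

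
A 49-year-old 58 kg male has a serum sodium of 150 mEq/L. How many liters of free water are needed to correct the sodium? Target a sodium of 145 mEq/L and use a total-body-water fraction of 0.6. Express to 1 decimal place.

TBW = 0.6 · 58 = 34.8 L
Free water deficit = TBW · (Na/145 − 1)
= 34.8 · (150/145 − 1)
= 34.8 · 0.0345
= 1.2 L

1.2 L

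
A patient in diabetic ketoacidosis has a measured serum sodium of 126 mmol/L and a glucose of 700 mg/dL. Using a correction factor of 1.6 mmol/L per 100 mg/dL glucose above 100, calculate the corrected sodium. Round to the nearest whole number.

136 mmol/L

Corrected Na = measured Na + 1.6 · (glucose − 100)/100
= 126 + 1.6 · (700 − 100)/100
= 126 + 9.6
= 135.6 mmol/L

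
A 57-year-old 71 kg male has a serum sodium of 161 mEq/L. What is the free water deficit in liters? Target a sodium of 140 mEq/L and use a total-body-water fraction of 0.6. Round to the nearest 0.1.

TBW = 0.6 · 71 = 42.6 L
Free water deficit = TBW · (Na/140 − 1)
= 42.6 · (161/140 − 1)
= 42.6 · 0.15
= 6.39 L

6.4 L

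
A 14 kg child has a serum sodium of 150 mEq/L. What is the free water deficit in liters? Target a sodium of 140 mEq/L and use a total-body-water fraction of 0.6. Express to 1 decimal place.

TBW = 0.6 · 14 = 8.4 L
Free water deficit = TBW · (Na/140 − 1)
= 8.4 · (150/140 − 1)
= 8.4 · 0.0714
= 0.6 L

0.6 L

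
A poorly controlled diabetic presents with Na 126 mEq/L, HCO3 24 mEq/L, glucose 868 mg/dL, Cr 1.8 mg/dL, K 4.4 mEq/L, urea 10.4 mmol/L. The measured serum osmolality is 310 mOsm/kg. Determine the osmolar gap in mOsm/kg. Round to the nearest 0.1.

-0.6 mOsm/kg

Calculated osmolality = 2·Na + glucose/18 + urea
= 2·126 + 868/18 + 10.4
= 252 + 48.22 + 10.40
= 310.62 mOsm/kg ≈ 310.6 mOsm/kg
Osmolar gap = measured − calculated = 310 − 310.6 = -0.6 mOsm/kg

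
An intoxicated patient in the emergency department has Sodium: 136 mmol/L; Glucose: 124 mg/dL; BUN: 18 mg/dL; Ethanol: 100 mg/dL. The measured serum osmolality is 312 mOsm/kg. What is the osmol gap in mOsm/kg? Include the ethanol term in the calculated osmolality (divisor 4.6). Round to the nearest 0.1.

4.9 mOsm/kg

Calculated osmolality = 2·Na + glucose/18 + BUN/2.8 + ethanol/4.6
= 2·136 + 124/18 + 18/2.8 + 100/4.6
= 272 + 6.89 + 6.43 + 21.74
= 307.06 mOsm/kg ≈ 307.1 mOsm/kg
Osmolar gap = measured − calculated = 312 − 307.1 = 4.9 mOsm/kg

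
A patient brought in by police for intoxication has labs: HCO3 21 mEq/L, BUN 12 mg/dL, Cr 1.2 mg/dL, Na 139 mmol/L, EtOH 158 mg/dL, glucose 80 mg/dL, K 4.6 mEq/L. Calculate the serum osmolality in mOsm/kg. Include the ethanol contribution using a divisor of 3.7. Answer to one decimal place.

329.4 mOsm/kg

Calculated osmolality = 2·Na + glucose/18 + BUN/2.8 + ethanol/3.7
= 2·139 + 80/18 + 12/2.8 + 158/3.7
= 278 + 4.44 + 4.29 + 42.70
= 329.43 mOsm/kg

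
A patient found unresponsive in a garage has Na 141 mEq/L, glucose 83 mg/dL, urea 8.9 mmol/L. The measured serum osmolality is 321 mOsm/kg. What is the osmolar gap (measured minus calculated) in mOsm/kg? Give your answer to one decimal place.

25.5 mOsm/kg

Calculated osmolality = 2·Na + glucose/18 + urea
= 2·141 + 83/18 + 8.9
= 282 + 4.61 + 8.90
= 295.51 mOsm/kg ≈ 295.5 mOsm/kg
Osmolar gap = measured − calculated = 321 − 295.5 = 25.5 mOsm/kg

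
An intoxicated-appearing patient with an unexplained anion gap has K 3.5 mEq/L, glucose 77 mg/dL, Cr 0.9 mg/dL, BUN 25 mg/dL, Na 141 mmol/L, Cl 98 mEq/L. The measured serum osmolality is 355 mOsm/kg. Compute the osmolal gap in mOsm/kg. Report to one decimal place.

Calculated osmolality = 2·Na + glucose/18 + BUN/2.8
= 2·141 + 77/18 + 25/2.8
= 282 + 4.28 + 8.93
= 295.21 mOsm/kg ≈ 295.2 mOsm/kg
Osmolar gap = measured − calculated = 355 − 295.2 = 59.8 mOsm/kg

59.8 mOsm/kg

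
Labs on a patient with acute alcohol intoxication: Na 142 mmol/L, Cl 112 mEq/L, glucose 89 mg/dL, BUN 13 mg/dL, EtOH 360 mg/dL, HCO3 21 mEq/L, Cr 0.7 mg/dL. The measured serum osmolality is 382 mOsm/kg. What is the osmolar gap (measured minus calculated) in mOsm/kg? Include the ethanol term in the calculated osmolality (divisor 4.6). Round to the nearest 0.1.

10.2 mOsm/kg

Calculated osmolality = 2·Na + glucose/18 + BUN/2.8 + ethanol/4.6
= 2·142 + 89/18 + 13/2.8 + 360/4.6
= 284 + 4.94 + 4.64 + 78.26
= 371.84 mOsm/kg ≈ 371.8 mOsm/kg
Osmolar gap = measured − calculated = 382 − 371.8 = 10.2 mOsm/kg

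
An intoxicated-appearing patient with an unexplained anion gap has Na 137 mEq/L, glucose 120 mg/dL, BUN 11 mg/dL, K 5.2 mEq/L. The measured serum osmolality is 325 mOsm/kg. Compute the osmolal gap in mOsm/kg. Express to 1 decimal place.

40.4 mOsm/kg

Calculated osmolality = 2·Na + glucose/18 + BUN/2.8
= 2·137 + 120/18 + 11/2.8
= 274 + 6.67 + 3.93
= 284.6 mOsm/kg ≈ 284.6 mOsm/kg
Osmolar gap = measured − calculated = 325 − 284.6 = 40.4 mOsm/kg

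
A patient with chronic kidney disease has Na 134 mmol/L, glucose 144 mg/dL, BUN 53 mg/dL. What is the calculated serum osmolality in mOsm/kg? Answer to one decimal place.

294.9 mOsm/kg

Calculated osmolality = 2·Na + glucose/18 + BUN/2.8
= 2·134 + 144/18 + 53/2.8
= 268 + 8 + 18.93
= 294.93 mOsm/kg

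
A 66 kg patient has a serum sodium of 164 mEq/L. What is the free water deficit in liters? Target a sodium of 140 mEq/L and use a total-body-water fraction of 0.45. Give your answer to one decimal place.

5.1 L

TBW = 0.45 · 66 = 29.7 L
Free water deficit = TBW · (Na/140 − 1)
= 29.7 · (164/140 − 1)
= 29.7 · 0.1714
= 5.09 L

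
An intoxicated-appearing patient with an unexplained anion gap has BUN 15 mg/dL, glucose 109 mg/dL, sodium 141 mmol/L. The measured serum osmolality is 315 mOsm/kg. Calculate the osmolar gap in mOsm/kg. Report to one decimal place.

Calculated osmolality = 2·Na + glucose/18 + BUN/2.8
= 2·141 + 109/18 + 15/2.8
= 282 + 6.06 + 5.36
= 293.42 mOsm/kg ≈ 293.4 mOsm/kg
Osmolar gap = measured − calculated = 315 − 293.4 = 21.6 mOsm/kg

21.6 mOsm/kg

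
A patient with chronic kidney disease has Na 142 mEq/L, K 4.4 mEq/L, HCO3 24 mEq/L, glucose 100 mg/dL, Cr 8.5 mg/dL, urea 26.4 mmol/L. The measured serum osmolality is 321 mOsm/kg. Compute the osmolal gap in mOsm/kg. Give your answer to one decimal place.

Calculated osmolality = 2·Na + glucose/18 + urea
= 2·142 + 100/18 + 26.4
= 284 + 5.56 + 26.40
= 315.96 mOsm/kg ≈ 316.0 mOsm/kg
Osmolar gap = measured − calculated = 321 − 316.0 = 5.0 mOsm/kg

5.0 mOsm/kg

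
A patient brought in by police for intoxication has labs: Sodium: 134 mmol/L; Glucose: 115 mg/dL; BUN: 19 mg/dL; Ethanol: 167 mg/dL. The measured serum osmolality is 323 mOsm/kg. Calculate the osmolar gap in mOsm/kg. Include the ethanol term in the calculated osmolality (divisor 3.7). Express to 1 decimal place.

Calculated osmolality = 2·Na + glucose/18 + BUN/2.8 + ethanol/3.7
= 2·134 + 115/18 + 19/2.8 + 167/3.7
= 268 + 6.39 + 6.79 + 45.14
= 326.32 mOsm/kg ≈ 326.3 mOsm/kg
Osmolar gap = measured − calculated = 323 − 326.3 = -3.3 mOsm/kg

-3.3 mOsm/kg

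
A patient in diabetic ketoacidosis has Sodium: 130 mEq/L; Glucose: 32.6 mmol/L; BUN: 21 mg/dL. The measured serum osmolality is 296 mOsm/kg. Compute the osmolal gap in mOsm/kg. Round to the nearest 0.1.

-4.1 mOsm/kg

Calculated osmolality = 2·Na + glucose + BUN/2.8
= 2·130 + 32.6 + 21/2.8
= 260 + 32.60 + 7.50
= 300.1 mOsm/kg ≈ 300.1 mOsm/kg
Osmolar gap = measured − calculated = 296 − 300.1 = -4.1 mOsm/kg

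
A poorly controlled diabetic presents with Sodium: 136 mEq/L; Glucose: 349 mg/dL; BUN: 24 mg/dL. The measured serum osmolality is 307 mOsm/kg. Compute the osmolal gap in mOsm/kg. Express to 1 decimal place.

7.0 mOsm/kg

Calculated osmolality = 2·Na + glucose/18 + BUN/2.8
= 2·136 + 349/18 + 24/2.8
= 272 + 19.39 + 8.57
= 299.96 mOsm/kg ≈ 300.0 mOsm/kg
Osmolar gap = measured − calculated = 307 − 300.0 = 7.0 mOsm/kg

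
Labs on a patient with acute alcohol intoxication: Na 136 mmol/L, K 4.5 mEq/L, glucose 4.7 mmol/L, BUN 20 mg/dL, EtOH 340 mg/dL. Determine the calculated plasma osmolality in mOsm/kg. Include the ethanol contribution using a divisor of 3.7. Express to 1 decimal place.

Calculated osmolality = 2·Na + glucose + BUN/2.8 + ethanol/3.7
= 2·136 + 4.7 + 20/2.8 + 340/3.7
= 272 + 4.70 + 7.14 + 91.89
= 375.73 mOsm/kg

375.7 mOsm/kg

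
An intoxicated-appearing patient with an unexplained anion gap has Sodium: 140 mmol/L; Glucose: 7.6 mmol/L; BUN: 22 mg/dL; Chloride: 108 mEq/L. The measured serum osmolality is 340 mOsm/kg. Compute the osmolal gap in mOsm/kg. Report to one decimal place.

Calculated osmolality = 2·Na + glucose + BUN/2.8
= 2·140 + 7.6 + 22/2.8
= 280 + 7.60 + 7.86
= 295.46 mOsm/kg ≈ 295.5 mOsm/kg
Osmolar gap = measured − calculated = 340 − 295.5 = 44.5 mOsm/kg

44.5 mOsm/kg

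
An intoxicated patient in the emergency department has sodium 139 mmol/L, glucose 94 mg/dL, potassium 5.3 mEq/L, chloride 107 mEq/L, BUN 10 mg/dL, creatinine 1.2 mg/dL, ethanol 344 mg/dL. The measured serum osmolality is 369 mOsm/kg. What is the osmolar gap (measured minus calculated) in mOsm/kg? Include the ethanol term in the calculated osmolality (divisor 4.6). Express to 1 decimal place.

Calculated osmolality = 2·Na + glucose/18 + BUN/2.8 + ethanol/4.6
= 2·139 + 94/18 + 10/2.8 + 344/4.6
= 278 + 5.22 + 3.57 + 74.78
= 361.57 mOsm/kg ≈ 361.6 mOsm/kg
Osmolar gap = measured − calculated = 369 − 361.6 = 7.4 mOsm/kg

7.4 mOsm/kg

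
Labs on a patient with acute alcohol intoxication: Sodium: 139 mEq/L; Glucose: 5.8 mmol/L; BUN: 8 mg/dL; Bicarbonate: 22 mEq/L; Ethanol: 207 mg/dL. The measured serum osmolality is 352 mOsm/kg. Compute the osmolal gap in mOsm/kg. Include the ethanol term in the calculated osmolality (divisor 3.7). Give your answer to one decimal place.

9.4 mOsm/kg

Calculated osmolality = 2·Na + glucose + BUN/2.8 + ethanol/3.7
= 2·139 + 5.8 + 8/2.8 + 207/3.7
= 278 + 5.80 + 2.86 + 55.95
= 342.61 mOsm/kg ≈ 342.6 mOsm/kg
Osmolar gap = measured − calculated = 352 − 342.6 = 9.4 mOsm/kg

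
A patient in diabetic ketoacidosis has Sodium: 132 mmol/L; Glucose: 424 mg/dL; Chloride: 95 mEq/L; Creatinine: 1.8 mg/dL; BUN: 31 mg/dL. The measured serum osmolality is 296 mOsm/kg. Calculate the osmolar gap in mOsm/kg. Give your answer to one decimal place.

Calculated osmolality = 2·Na + glucose/18 + BUN/2.8
= 2·132 + 424/18 + 31/2.8
= 264 + 23.56 + 11.07
= 298.63 mOsm/kg ≈ 298.6 mOsm/kg
Osmolar gap = measured − calculated = 296 − 298.6 = -2.6 mOsm/kg

-2.6 mOsm/kg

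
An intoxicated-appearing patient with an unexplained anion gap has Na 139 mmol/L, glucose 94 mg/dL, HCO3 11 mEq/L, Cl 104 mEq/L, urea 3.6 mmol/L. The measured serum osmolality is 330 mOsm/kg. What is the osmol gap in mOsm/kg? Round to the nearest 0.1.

43.2 mOsm/kg

Calculated osmolality = 2·Na + glucose/18 + urea
= 2·139 + 94/18 + 3.6
= 278 + 5.22 + 3.60
= 286.82 mOsm/kg ≈ 286.8 mOsm/kg
Osmolar gap = measured − calculated = 330 − 286.8 = 43.2 mOsm/kg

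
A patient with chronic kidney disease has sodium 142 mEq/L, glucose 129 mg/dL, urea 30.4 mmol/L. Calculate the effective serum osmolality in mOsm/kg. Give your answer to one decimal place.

Effective osmolality excludes urea (freely permeant across cell membranes):
2·Na + glucose/18
= 2·142 + 129/18
= 284 + 7.17
= 291.17 mOsm/kg

291.2 mOsm/kg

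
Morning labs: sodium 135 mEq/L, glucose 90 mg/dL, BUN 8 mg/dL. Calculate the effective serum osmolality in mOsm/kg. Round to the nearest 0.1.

Effective osmolality excludes urea (freely permeant across cell membranes):
2·Na + glucose/18
= 2·135 + 90/18
= 270 + 5
= 275 mOsm/kg

275.0 mOsm/kg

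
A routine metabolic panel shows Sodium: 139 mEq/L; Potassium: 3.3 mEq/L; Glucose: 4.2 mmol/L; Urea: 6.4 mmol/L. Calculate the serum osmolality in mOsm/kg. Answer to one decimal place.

Calculated osmolality = 2·Na + glucose + urea
= 2·139 + 4.2 + 6.4
= 278 + 4.20 + 6.40
= 288.6 mOsm/kg

288.6 mOsm/kg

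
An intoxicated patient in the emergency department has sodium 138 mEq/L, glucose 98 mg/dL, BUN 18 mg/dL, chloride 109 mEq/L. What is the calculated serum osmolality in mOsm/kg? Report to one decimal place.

287.9 mOsm/kg

Calculated osmolality = 2·Na + glucose/18 + BUN/2.8
= 2·138 + 98/18 + 18/2.8
= 276 + 5.44 + 6.43
= 287.87 mOsm/kg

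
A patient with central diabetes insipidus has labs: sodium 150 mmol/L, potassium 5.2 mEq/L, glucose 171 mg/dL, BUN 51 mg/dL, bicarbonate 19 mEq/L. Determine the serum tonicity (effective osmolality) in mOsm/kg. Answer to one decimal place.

309.5 mOsm/kg

Effective osmolality excludes urea (freely permeant across cell membranes):
2·Na + glucose/18
= 2·150 + 171/18
= 300 + 9.5
= 309.5 mOsm/kg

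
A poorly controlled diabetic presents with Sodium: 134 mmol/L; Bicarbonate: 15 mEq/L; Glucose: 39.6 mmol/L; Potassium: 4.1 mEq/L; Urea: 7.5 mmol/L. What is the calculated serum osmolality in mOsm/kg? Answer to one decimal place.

Calculated osmolality = 2·Na + glucose + urea
= 2·134 + 39.6 + 7.5
= 268 + 39.60 + 7.50
= 315.1 mOsm/kg

315.1 mOsm/kg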